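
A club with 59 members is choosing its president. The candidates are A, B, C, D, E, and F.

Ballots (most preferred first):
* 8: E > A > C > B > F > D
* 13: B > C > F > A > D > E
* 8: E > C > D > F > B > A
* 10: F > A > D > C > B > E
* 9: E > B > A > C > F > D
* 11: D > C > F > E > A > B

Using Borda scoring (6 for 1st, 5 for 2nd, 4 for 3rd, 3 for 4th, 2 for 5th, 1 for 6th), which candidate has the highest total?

A: 8×5 + 13×3 + 8×1 + 10×5 + 9×4 + 11×2 = 195
B: 8×3 + 13×6 + 8×2 + 10×2 + 9×5 + 11×1 = 194
C: 8×4 + 13×5 + 8×5 + 10×3 + 9×3 + 11×5 = 249
D: 8×1 + 13×2 + 8×4 + 10×4 + 9×1 + 11×6 = 181
E: 8×6 + 13×1 + 8×6 + 10×1 + 9×6 + 11×3 = 206
F: 8×2 + 13×4 + 8×3 + 10×6 + 9×2 + 11×4 = 214

C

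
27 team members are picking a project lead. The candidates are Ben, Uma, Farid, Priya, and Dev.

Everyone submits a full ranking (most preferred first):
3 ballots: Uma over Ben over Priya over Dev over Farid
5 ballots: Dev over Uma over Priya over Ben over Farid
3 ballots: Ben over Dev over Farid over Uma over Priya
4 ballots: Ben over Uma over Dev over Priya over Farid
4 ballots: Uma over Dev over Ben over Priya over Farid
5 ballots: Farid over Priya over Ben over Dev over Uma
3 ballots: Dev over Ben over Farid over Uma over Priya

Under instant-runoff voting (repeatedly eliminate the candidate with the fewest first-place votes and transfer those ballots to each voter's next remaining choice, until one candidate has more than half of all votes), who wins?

Ben

Round 1: Ben 7, Uma 7, Farid 5, Priya 0, Dev 8. Priya eliminated.
Round 2: Ben 7, Uma 7, Farid 5, Dev 8. Farid eliminated.
Round 3: Ben 12, Uma 7, Dev 8. Uma eliminated.
Round 4: Ben 15, Dev 12. Ben has a majority (≥14).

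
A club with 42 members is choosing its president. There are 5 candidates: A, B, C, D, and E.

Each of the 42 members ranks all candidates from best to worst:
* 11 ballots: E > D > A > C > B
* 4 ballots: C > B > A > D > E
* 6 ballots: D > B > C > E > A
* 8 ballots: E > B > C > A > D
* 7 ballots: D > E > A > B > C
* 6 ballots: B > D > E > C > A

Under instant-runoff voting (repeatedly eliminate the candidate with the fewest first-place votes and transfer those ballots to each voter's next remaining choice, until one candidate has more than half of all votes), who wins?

D

Round 1: A 0, B 6, C 4, D 13, E 19. A eliminated.
Round 2: B 6, C 4, D 13, E 19. C eliminated.
Round 3: B 10, D 13, E 19. B eliminated.
Round 4: D 23, E 19. D has a majority (≥22).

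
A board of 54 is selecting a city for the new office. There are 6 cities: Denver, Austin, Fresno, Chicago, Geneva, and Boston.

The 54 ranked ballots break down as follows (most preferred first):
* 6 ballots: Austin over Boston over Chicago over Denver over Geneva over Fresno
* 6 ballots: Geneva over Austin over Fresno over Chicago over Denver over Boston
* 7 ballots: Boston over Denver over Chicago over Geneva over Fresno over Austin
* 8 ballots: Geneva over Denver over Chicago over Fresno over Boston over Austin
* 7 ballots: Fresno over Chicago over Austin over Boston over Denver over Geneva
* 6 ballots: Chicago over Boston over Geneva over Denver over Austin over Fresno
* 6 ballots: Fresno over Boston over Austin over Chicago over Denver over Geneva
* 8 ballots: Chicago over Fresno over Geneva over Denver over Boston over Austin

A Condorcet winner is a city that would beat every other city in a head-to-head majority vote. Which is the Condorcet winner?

Chicago

Chicago vs Denver: 39–15
Chicago vs Austin: 36–18
Chicago vs Fresno: 35–19
Chicago vs Geneva: 40–14
Chicago vs Boston: 35–19
Chicago beats every other city.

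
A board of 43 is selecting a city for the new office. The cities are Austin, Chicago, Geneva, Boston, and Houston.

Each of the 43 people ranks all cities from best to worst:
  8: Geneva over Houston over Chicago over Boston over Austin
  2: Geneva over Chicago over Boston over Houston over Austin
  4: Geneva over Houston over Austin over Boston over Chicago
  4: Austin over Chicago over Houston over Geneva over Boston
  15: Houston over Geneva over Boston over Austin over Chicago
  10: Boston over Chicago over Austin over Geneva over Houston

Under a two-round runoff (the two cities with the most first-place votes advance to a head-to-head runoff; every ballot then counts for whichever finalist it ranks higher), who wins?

Geneva

Round 1 first-place votes: Austin 4, Chicago 0, Geneva 14, Boston 10, Houston 15. Houston and Geneva advance.
Runoff: Houston is ranked above Geneva on 19 ballots, Geneva above Houston on 24.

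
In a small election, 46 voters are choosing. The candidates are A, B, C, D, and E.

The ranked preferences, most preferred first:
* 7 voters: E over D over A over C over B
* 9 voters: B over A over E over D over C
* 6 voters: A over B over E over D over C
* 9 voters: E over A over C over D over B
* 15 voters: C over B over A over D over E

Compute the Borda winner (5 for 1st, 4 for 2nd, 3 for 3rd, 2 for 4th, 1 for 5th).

A: 7×3 + 9×4 + 6×5 + 9×4 + 15×3 = 168
B: 7×1 + 9×5 + 6×4 + 9×1 + 15×4 = 145
C: 7×2 + 9×1 + 6×1 + 9×3 + 15×5 = 131
D: 7×4 + 9×2 + 6×2 + 9×2 + 15×2 = 106
E: 7×5 + 9×3 + 6×3 + 9×5 + 15×1 = 140

A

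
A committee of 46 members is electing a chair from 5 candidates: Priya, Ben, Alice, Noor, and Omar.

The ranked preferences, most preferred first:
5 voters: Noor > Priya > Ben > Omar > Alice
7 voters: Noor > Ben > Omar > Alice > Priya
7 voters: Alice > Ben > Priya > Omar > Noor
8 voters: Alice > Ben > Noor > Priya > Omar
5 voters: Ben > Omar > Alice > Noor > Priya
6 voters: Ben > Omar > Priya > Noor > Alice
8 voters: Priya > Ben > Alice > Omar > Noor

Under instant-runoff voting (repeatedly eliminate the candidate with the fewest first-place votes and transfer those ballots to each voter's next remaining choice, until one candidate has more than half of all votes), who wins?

Ben

Round 1: Priya 8, Ben 11, Alice 15, Noor 12, Omar 0. Omar eliminated.
Round 2: Priya 8, Ben 11, Alice 15, Noor 12. Priya eliminated.
Round 3: Ben 19, Alice 15, Noor 12. Noor eliminated.
Round 4: Ben 31, Alice 15. Ben has a majority (≥24).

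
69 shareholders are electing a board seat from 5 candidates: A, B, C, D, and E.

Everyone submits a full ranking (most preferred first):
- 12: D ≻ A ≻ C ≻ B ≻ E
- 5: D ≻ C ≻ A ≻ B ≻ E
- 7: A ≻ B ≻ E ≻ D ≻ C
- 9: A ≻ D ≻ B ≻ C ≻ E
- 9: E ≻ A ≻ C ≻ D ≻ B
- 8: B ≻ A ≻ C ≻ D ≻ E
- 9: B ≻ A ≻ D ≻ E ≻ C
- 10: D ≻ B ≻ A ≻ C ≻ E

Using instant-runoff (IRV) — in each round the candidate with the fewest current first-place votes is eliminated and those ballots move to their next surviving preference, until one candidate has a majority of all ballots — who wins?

Round 1: A 16, B 17, C 0, D 27, E 9. C eliminated.
Round 2: A 16, B 17, D 27, E 9. E eliminated.
Round 3: A 25, B 17, D 27. B eliminated.
Round 4: A 42, D 27. A has a majority (≥35).

A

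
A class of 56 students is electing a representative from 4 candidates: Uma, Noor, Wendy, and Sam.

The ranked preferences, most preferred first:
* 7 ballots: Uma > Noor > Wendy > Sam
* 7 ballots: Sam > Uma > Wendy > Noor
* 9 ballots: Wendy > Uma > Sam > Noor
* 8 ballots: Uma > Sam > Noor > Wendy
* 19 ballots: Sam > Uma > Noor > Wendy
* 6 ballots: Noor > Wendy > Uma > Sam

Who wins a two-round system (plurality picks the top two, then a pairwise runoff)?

Uma

Round 1 first-place votes: Uma 15, Noor 6, Wendy 9, Sam 26. Sam and Uma advance.
Runoff: Sam is ranked above Uma on 26 ballots, Uma above Sam on 30.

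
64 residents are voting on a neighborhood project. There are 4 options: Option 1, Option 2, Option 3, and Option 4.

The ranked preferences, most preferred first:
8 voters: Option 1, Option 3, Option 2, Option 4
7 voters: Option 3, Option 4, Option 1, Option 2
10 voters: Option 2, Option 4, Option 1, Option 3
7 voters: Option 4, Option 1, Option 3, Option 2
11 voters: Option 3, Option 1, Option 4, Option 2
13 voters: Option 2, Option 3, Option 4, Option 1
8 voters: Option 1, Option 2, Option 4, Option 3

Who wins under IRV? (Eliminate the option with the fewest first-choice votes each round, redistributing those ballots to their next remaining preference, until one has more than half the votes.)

Round 1: Option 1 16, Option 2 23, Option 3 18, Option 4 7. Option 4 eliminated.
Round 2: Option 1 23, Option 2 23, Option 3 18. Option 3 eliminated.
Round 3: Option 1 41, Option 2 23. Option 1 has a majority (≥33).

Option 1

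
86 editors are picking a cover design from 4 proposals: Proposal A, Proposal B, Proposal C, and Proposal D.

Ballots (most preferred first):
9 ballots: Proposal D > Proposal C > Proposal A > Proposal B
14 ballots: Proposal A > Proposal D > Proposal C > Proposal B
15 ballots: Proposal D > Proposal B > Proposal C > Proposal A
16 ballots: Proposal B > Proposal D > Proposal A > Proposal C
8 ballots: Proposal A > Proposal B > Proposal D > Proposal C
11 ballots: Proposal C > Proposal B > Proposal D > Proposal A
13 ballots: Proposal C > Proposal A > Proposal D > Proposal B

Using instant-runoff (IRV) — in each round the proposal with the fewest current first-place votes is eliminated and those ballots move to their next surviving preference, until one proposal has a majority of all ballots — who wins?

Proposal D

Round 1: Proposal A 22, Proposal B 16, Proposal C 24, Proposal D 24. Proposal B eliminated.
Round 2: Proposal A 22, Proposal C 24, Proposal D 40. Proposal A eliminated.
Round 3: Proposal C 24, Proposal D 62. Proposal D has a majority (≥44).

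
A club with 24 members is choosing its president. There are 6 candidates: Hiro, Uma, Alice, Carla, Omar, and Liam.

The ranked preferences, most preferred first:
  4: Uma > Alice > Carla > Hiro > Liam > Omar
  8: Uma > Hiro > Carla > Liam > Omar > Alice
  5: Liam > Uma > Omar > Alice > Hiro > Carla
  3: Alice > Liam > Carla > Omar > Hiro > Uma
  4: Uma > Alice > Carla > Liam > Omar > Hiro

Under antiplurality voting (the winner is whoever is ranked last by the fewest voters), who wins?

Liam

Last-place votes: Hiro 4, Uma 3, Alice 8, Carla 5, Omar 4, Liam 0.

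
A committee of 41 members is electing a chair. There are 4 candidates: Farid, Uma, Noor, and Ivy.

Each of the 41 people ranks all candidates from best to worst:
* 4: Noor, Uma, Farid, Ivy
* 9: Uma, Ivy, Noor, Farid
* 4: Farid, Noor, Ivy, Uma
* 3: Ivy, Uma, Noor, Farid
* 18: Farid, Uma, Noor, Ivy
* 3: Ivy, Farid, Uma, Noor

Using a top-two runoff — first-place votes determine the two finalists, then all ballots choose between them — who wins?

Round 1 first-place votes: Farid 22, Uma 9, Noor 4, Ivy 6. Farid and Uma advance.
Runoff: Farid is ranked above Uma on 25 ballots, Uma above Farid on 16.

Farid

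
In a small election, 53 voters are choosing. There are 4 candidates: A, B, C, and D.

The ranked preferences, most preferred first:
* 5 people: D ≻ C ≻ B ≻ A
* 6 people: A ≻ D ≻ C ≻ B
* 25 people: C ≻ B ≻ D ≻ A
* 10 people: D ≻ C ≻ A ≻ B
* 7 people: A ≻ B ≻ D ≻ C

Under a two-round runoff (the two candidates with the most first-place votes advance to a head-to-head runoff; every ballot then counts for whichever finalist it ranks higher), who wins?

D

Round 1 first-place votes: A 13, B 0, C 25, D 15. C and D advance.
Runoff: C is ranked above D on 25 ballots, D above C on 28.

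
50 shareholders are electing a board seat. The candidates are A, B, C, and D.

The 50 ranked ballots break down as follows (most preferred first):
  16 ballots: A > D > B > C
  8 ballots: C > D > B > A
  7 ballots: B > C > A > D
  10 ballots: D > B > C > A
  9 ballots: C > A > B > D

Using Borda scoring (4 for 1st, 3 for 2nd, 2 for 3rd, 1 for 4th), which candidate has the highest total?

D

A: 16×4 + 8×1 + 7×2 + 10×1 + 9×3 = 123
B: 16×2 + 8×2 + 7×4 + 10×3 + 9×2 = 124
C: 16×1 + 8×4 + 7×3 + 10×2 + 9×4 = 125
D: 16×3 + 8×3 + 7×1 + 10×4 + 9×1 = 128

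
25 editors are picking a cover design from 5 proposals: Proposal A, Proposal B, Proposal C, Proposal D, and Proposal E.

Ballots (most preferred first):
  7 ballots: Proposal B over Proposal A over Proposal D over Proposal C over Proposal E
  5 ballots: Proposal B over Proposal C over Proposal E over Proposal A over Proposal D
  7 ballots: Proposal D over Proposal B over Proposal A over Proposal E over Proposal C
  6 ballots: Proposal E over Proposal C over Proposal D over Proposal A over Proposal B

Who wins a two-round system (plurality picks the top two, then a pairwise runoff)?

Proposal D

Round 1 first-place votes: Proposal A 0, Proposal B 12, Proposal C 0, Proposal D 7, Proposal E 6. Proposal B and Proposal D advance.
Runoff: Proposal B is ranked above Proposal D on 12 ballots, Proposal D above Proposal B on 13.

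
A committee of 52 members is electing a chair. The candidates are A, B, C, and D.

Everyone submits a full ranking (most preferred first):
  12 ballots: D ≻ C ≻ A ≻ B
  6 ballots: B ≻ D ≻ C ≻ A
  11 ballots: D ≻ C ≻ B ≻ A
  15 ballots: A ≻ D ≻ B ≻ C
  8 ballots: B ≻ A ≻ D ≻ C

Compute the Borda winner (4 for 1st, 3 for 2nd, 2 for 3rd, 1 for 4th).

D

A: 12×2 + 6×1 + 11×1 + 15×4 + 8×3 = 125
B: 12×1 + 6×4 + 11×2 + 15×2 + 8×4 = 120
C: 12×3 + 6×2 + 11×3 + 15×1 + 8×1 = 104
D: 12×4 + 6×3 + 11×4 + 15×3 + 8×2 = 171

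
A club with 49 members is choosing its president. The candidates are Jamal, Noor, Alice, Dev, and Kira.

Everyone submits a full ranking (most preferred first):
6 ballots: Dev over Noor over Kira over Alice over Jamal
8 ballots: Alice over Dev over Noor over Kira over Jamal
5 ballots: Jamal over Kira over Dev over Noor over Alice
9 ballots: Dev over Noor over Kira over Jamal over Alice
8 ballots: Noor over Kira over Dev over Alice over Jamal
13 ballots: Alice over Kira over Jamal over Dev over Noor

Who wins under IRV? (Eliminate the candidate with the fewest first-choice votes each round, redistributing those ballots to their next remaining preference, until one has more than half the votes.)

Round 1: Jamal 5, Noor 8, Alice 21, Dev 15, Kira 0. Kira eliminated.
Round 2: Jamal 5, Noor 8, Alice 21, Dev 15. Jamal eliminated.
Round 3: Noor 8, Alice 21, Dev 20. Noor eliminated.
Round 4: Alice 21, Dev 28. Dev has a majority (≥25).

Dev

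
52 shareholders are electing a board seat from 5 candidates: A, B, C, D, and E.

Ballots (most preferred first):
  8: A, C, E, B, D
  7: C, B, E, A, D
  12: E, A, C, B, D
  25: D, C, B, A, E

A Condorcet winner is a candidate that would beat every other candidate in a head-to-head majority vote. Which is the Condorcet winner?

C

C vs A: 32–20
C vs B: 52–0
C vs D: 27–25
C vs E: 40–12
C beats every other candidate.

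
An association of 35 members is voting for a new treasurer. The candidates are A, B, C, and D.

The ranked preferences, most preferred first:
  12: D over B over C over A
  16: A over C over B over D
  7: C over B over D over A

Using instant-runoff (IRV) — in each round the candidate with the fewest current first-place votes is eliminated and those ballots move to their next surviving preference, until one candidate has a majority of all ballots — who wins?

D

Round 1: A 16, B 0, C 7, D 12. B eliminated.
Round 2: A 16, C 7, D 12. C eliminated.
Round 3: A 16, D 19. D has a majority (≥18).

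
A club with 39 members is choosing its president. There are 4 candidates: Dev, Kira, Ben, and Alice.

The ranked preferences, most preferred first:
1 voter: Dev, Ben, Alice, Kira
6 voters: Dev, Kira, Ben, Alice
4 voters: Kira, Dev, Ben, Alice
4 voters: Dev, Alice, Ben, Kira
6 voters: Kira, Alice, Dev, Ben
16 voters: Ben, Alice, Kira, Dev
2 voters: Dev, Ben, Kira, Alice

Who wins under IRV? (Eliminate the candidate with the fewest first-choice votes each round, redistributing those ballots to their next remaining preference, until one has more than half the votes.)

Dev

Round 1: Dev 13, Kira 10, Ben 16, Alice 0. Alice eliminated.
Round 2: Dev 13, Kira 10, Ben 16. Kira eliminated.
Round 3: Dev 23, Ben 16. Dev has a majority (≥20).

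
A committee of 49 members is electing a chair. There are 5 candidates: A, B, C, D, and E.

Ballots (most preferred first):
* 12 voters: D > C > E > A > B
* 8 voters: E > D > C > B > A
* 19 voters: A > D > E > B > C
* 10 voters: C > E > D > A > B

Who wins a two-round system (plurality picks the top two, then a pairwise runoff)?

D

Round 1 first-place votes: A 19, B 0, C 10, D 12, E 8. A and D advance.
Runoff: A is ranked above D on 19 ballots, D above A on 30.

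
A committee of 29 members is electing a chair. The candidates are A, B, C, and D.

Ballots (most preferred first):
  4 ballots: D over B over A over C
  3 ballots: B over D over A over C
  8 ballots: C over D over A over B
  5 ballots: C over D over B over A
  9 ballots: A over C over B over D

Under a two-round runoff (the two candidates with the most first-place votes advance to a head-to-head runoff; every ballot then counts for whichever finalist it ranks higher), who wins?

A

Round 1 first-place votes: A 9, B 3, C 13, D 4. C and A advance.
Runoff: C is ranked above A on 13 ballots, A above C on 16.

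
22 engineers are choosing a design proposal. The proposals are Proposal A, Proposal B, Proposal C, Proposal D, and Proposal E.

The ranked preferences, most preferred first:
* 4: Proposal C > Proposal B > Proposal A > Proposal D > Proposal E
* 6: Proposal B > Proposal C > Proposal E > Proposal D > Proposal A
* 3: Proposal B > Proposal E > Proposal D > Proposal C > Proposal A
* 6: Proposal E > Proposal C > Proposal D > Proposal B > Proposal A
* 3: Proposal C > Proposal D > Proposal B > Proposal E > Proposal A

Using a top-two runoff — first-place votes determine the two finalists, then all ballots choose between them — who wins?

Round 1 first-place votes: Proposal A 0, Proposal B 9, Proposal C 7, Proposal D 0, Proposal E 6. Proposal B and Proposal C advance.
Runoff: Proposal B is ranked above Proposal C on 9 ballots, Proposal C above Proposal B on 13.

Proposal C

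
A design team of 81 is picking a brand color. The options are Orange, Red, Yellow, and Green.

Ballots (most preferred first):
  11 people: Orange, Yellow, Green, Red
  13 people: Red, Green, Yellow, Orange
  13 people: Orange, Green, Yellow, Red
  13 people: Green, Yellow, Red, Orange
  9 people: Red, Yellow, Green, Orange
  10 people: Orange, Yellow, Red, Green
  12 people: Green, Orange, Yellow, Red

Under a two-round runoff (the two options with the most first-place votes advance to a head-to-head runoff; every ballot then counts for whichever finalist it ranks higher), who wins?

Green

Round 1 first-place votes: Orange 34, Red 22, Yellow 0, Green 25. Orange and Green advance.
Runoff: Orange is ranked above Green on 34 ballots, Green above Orange on 47.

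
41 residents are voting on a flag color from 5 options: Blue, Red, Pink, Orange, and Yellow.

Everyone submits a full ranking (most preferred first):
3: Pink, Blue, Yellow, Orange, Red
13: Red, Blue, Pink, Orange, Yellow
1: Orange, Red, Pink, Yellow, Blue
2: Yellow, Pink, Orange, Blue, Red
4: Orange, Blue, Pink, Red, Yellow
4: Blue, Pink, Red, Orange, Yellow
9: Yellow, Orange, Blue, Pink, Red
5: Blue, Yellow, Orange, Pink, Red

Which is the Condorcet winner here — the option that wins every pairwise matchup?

Blue vs Red: 27–14
Blue vs Pink: 35–6
Blue vs Orange: 25–16
Blue vs Yellow: 29–12
Blue beats every other option.

Blue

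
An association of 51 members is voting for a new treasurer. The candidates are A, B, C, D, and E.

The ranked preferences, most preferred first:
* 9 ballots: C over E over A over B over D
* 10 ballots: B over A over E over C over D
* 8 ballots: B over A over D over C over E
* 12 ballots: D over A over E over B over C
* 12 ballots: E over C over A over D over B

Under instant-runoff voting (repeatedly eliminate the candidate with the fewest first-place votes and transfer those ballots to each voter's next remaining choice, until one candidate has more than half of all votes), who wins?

Round 1: A 0, B 18, C 9, D 12, E 12. A eliminated.
Round 2: B 18, C 9, D 12, E 12. C eliminated.
Round 3: B 18, D 12, E 21. D eliminated.
Round 4: B 18, E 33. E has a majority (≥26).

E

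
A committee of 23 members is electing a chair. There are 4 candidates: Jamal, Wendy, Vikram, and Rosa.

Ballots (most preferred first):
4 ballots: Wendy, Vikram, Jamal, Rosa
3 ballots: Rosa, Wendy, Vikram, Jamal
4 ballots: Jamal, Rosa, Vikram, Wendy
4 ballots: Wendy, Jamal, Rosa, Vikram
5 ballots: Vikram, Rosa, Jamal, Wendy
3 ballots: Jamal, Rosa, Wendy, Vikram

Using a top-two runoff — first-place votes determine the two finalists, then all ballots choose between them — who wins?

Round 1 first-place votes: Jamal 7, Wendy 8, Vikram 5, Rosa 3. Wendy and Jamal advance.
Runoff: Wendy is ranked above Jamal on 11 ballots, Jamal above Wendy on 12.

Jamal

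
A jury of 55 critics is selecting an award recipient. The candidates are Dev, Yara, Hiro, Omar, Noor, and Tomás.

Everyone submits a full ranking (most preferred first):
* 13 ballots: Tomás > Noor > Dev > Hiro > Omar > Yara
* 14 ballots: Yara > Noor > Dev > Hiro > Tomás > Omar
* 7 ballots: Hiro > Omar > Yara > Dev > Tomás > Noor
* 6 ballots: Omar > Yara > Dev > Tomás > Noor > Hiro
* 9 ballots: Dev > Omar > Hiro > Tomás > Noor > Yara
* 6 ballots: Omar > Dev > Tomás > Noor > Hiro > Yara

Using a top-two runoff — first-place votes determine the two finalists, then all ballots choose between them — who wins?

Round 1 first-place votes: Dev 9, Yara 14, Hiro 7, Omar 12, Noor 0, Tomás 13. Yara and Tomás advance.
Runoff: Yara is ranked above Tomás on 27 ballots, Tomás above Yara on 28.

Tomás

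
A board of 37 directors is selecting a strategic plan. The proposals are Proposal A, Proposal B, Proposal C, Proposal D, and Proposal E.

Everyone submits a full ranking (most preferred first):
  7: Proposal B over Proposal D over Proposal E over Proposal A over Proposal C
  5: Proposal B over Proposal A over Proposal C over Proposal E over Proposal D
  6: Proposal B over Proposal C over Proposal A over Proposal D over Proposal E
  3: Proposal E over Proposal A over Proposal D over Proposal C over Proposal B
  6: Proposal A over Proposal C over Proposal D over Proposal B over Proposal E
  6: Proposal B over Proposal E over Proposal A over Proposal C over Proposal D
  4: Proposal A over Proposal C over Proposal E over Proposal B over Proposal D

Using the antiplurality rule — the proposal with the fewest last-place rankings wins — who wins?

Proposal A

Last-place votes: Proposal A 0, Proposal B 3, Proposal C 7, Proposal D 15, Proposal E 12.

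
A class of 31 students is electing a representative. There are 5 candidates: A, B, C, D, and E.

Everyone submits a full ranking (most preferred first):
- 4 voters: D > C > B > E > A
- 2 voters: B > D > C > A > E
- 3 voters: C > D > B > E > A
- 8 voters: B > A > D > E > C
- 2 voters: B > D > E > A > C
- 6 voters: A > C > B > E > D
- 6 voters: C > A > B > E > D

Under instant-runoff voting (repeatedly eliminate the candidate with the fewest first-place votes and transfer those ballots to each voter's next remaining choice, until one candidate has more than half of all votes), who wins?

Round 1: A 6, B 12, C 9, D 4, E 0. E eliminated.
Round 2: A 6, B 12, C 9, D 4. D eliminated.
Round 3: A 6, B 12, C 13. A eliminated.
Round 4: B 12, C 19. C has a majority (≥16).

C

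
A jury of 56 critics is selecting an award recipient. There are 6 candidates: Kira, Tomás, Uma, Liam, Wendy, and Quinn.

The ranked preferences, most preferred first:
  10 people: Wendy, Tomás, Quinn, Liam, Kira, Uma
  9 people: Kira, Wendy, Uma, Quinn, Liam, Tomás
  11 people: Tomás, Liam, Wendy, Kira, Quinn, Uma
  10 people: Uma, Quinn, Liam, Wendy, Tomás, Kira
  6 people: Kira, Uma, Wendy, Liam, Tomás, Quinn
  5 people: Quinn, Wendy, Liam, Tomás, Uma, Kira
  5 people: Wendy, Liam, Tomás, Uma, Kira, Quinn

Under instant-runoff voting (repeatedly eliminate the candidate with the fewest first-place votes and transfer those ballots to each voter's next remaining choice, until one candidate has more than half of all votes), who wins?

Wendy

Round 1: Kira 15, Tomás 11, Uma 10, Liam 0, Wendy 15, Quinn 5. Liam eliminated.
Round 2: Kira 15, Tomás 11, Uma 10, Wendy 15, Quinn 5. Quinn eliminated.
Round 3: Kira 15, Tomás 11, Uma 10, Wendy 20. Uma eliminated.
Round 4: Kira 15, Tomás 11, Wendy 30. Wendy has a majority (≥29).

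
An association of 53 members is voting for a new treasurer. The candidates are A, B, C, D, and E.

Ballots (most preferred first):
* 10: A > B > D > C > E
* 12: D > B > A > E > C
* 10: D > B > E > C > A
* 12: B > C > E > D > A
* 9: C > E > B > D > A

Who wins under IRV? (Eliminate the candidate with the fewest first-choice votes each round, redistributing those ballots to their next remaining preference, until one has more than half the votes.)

B

Round 1: A 10, B 12, C 9, D 22, E 0. E eliminated.
Round 2: A 10, B 12, C 9, D 22. C eliminated.
Round 3: A 10, B 21, D 22. A eliminated.
Round 4: B 31, D 22. B has a majority (≥27).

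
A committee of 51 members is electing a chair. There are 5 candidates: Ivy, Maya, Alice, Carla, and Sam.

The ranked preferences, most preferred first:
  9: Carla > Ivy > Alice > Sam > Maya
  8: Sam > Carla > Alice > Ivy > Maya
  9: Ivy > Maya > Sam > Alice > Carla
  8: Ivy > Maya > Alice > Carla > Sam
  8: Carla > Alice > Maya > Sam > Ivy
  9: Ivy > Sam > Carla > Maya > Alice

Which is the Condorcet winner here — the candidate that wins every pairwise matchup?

Ivy vs Maya: 43–8
Ivy vs Alice: 35–16
Ivy vs Carla: 26–25
Ivy vs Sam: 35–16
Ivy beats every other candidate.

Ivy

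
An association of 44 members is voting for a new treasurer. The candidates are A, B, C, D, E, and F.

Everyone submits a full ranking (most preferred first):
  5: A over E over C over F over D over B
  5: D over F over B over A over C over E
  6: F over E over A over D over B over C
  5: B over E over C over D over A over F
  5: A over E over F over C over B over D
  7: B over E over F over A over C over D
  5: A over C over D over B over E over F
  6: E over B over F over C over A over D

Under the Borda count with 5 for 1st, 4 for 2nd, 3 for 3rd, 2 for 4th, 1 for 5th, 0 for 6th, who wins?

A: 5×5 + 5×2 + 6×3 + 5×1 + 5×5 + 7×2 + 5×5 + 6×1 = 128
B: 5×0 + 5×3 + 6×1 + 5×5 + 5×1 + 7×5 + 5×2 + 6×4 = 120
C: 5×3 + 5×1 + 6×0 + 5×3 + 5×2 + 7×1 + 5×4 + 6×2 = 84
D: 5×1 + 5×5 + 6×2 + 5×2 + 5×0 + 7×0 + 5×3 + 6×0 = 67
E: 5×4 + 5×0 + 6×4 + 5×4 + 5×4 + 7×4 + 5×1 + 6×5 = 147
F: 5×2 + 5×4 + 6×5 + 5×0 + 5×3 + 7×3 + 5×0 + 6×3 = 114

E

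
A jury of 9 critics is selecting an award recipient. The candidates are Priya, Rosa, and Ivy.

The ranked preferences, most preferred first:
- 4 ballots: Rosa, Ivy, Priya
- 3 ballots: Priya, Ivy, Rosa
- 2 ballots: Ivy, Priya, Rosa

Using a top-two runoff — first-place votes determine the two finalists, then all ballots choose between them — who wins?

Round 1 first-place votes: Priya 3, Rosa 4, Ivy 2. Rosa and Priya advance.
Runoff: Rosa is ranked above Priya on 4 ballots, Priya above Rosa on 5.

Priya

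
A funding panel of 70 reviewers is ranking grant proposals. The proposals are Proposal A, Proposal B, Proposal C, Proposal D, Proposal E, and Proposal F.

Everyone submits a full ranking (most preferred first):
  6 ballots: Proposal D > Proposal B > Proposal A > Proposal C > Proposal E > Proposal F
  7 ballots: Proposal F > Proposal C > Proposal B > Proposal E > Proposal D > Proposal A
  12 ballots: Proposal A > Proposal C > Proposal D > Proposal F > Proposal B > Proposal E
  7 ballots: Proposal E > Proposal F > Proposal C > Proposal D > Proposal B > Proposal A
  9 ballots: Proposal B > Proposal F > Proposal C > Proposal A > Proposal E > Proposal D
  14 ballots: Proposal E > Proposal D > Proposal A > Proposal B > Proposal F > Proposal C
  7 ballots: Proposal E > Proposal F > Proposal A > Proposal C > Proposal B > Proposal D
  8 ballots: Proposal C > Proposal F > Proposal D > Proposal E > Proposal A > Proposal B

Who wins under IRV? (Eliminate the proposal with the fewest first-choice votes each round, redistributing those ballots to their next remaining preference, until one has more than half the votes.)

Proposal C

Round 1: Proposal A 12, Proposal B 9, Proposal C 8, Proposal D 6, Proposal E 28, Proposal F 7. Proposal D eliminated.
Round 2: Proposal A 12, Proposal B 15, Proposal C 8, Proposal E 28, Proposal F 7. Proposal F eliminated.
Round 3: Proposal A 12, Proposal B 15, Proposal C 15, Proposal E 28. Proposal A eliminated.
Round 4: Proposal B 15, Proposal C 27, Proposal E 28. Proposal B eliminated.
Round 5: Proposal C 42, Proposal E 28. Proposal C has a majority (≥36).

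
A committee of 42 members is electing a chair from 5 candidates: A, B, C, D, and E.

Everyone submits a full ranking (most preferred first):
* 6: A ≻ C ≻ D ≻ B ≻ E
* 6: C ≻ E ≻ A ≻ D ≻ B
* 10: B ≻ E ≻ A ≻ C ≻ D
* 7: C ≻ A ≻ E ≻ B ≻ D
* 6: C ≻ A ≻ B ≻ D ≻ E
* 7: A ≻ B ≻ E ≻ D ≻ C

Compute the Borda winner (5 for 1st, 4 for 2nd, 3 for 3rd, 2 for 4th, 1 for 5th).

A: 6×5 + 6×3 + 10×3 + 7×4 + 6×4 + 7×5 = 165
B: 6×2 + 6×1 + 10×5 + 7×2 + 6×3 + 7×4 = 128
C: 6×4 + 6×5 + 10×2 + 7×5 + 6×5 + 7×1 = 146
D: 6×3 + 6×2 + 10×1 + 7×1 + 6×2 + 7×2 = 73
E: 6×1 + 6×4 + 10×4 + 7×3 + 6×1 + 7×3 = 118

A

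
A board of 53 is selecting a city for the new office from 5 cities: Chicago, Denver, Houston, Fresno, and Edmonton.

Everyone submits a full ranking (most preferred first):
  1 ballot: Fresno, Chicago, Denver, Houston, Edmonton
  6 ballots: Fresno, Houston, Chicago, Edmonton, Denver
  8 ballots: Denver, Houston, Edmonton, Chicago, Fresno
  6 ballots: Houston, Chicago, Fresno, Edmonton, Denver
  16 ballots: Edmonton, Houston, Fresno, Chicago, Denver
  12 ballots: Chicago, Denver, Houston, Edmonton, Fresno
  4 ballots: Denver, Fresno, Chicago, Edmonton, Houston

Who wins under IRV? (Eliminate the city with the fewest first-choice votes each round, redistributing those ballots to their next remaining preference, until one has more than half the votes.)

Chicago

Round 1: Chicago 12, Denver 12, Houston 6, Fresno 7, Edmonton 16. Houston eliminated.
Round 2: Chicago 18, Denver 12, Fresno 7, Edmonton 16. Fresno eliminated.
Round 3: Chicago 25, Denver 12, Edmonton 16. Denver eliminated.
Round 4: Chicago 29, Edmonton 24. Chicago has a majority (≥27).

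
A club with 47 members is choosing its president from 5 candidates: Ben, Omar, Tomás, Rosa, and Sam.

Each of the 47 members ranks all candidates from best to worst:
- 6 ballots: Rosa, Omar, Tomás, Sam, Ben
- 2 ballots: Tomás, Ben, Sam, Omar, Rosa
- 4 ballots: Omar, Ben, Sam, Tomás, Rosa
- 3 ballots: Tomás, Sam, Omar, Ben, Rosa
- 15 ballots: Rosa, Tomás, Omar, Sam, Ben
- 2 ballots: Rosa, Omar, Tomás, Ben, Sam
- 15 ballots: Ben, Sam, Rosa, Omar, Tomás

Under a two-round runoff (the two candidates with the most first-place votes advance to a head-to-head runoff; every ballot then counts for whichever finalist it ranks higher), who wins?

Round 1 first-place votes: Ben 15, Omar 4, Tomás 5, Rosa 23, Sam 0. Rosa and Ben advance.
Runoff: Rosa is ranked above Ben on 23 ballots, Ben above Rosa on 24.

Ben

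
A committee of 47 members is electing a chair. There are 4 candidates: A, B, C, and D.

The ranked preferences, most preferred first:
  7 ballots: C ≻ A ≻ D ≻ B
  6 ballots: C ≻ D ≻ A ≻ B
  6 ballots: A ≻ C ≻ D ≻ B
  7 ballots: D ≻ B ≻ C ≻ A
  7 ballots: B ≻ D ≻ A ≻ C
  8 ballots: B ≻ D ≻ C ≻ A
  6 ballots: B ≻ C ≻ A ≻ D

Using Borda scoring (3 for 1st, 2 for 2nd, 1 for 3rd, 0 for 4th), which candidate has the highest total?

C

A: 7×2 + 6×1 + 6×3 + 7×0 + 7×1 + 8×0 + 6×1 = 51
B: 7×0 + 6×0 + 6×0 + 7×2 + 7×3 + 8×3 + 6×3 = 77
C: 7×3 + 6×3 + 6×2 + 7×1 + 7×0 + 8×1 + 6×2 = 78
D: 7×1 + 6×2 + 6×1 + 7×3 + 7×2 + 8×2 + 6×0 = 76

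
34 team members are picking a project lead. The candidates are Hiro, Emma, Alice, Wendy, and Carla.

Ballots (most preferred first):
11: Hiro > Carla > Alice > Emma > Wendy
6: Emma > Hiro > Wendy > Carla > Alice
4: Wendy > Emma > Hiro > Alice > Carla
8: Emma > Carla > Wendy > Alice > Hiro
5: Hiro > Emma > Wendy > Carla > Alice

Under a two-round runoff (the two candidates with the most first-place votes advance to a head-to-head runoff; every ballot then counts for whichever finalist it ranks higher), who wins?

Round 1 first-place votes: Hiro 16, Emma 14, Alice 0, Wendy 4, Carla 0. Hiro and Emma advance.
Runoff: Hiro is ranked above Emma on 16 ballots, Emma above Hiro on 18.

Emma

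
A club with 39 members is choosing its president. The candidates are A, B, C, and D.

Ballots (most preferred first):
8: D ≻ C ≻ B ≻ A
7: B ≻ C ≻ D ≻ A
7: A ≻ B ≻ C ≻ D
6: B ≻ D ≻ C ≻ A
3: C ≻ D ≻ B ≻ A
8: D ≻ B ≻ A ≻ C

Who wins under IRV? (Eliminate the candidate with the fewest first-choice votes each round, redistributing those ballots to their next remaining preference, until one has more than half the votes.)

Round 1: A 7, B 13, C 3, D 16. C eliminated.
Round 2: A 7, B 13, D 19. A eliminated.
Round 3: B 20, D 19. B has a majority (≥20).

B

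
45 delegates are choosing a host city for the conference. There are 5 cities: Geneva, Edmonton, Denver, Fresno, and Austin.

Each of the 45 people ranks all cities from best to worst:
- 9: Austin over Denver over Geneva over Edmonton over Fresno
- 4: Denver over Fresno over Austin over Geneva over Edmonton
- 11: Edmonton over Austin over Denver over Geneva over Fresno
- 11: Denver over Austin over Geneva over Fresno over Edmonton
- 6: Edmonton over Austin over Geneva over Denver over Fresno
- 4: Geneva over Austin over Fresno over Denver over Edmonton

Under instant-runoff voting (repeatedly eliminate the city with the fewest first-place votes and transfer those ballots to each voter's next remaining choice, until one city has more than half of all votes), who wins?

Denver

Round 1: Geneva 4, Edmonton 17, Denver 15, Fresno 0, Austin 9. Fresno eliminated.
Round 2: Geneva 4, Edmonton 17, Denver 15, Austin 9. Geneva eliminated.
Round 3: Edmonton 17, Denver 15, Austin 13. Austin eliminated.
Round 4: Edmonton 17, Denver 28. Denver has a majority (≥23).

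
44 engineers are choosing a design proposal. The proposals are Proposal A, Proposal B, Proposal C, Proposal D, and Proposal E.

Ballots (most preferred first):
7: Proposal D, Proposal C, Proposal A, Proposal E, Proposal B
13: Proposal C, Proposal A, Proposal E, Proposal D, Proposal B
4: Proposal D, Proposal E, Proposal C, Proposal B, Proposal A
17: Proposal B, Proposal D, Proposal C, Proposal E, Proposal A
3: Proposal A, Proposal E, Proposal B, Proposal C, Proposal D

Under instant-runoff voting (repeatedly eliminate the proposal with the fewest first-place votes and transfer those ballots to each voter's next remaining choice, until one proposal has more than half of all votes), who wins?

Round 1: Proposal A 3, Proposal B 17, Proposal C 13, Proposal D 11, Proposal E 0. Proposal E eliminated.
Round 2: Proposal A 3, Proposal B 17, Proposal C 13, Proposal D 11. Proposal A eliminated.
Round 3: Proposal B 20, Proposal C 13, Proposal D 11. Proposal D eliminated.
Round 4: Proposal B 20, Proposal C 24. Proposal C has a majority (≥23).

Proposal C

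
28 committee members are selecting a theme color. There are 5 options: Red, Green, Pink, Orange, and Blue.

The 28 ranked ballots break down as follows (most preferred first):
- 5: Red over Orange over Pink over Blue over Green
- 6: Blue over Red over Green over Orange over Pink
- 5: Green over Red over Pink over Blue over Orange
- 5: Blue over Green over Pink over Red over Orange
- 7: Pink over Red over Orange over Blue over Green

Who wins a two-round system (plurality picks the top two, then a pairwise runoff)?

Round 1 first-place votes: Red 5, Green 5, Pink 7, Orange 0, Blue 11. Blue and Pink advance.
Runoff: Blue is ranked above Pink on 11 ballots, Pink above Blue on 17.

Pink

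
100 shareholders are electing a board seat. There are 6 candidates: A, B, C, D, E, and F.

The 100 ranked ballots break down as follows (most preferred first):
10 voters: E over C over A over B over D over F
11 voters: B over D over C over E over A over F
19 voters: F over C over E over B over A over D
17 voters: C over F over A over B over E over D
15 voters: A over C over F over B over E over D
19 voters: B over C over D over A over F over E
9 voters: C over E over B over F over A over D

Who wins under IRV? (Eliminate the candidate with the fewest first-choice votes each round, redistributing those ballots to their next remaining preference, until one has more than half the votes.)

C

Round 1: A 15, B 30, C 26, D 0, E 10, F 19. D eliminated.
Round 2: A 15, B 30, C 26, E 10, F 19. E eliminated.
Round 3: A 15, B 30, C 36, F 19. A eliminated.
Round 4: B 30, C 51, F 19. C has a majority (≥51).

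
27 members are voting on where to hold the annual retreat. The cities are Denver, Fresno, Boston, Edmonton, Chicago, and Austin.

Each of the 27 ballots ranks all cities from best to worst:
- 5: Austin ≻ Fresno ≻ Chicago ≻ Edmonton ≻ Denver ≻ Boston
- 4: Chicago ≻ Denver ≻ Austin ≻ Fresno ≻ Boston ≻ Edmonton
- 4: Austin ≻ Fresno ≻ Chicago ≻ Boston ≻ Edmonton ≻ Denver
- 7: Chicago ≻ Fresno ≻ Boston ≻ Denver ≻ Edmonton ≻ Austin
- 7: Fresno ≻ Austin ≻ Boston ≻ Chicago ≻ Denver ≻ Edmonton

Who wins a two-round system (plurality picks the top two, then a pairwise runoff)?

Round 1 first-place votes: Denver 0, Fresno 7, Boston 0, Edmonton 0, Chicago 11, Austin 9. Chicago and Austin advance.
Runoff: Chicago is ranked above Austin on 11 ballots, Austin above Chicago on 16.

Austin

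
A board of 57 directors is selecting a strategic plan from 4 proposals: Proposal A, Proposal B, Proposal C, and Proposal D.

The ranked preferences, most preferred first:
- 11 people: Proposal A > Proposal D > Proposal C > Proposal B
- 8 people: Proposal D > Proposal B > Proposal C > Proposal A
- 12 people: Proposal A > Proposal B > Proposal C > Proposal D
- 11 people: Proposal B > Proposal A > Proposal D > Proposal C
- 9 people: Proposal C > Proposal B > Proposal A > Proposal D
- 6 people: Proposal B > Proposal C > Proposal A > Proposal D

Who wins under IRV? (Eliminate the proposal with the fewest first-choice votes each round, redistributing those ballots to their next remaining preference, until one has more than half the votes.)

Proposal B

Round 1: Proposal A 23, Proposal B 17, Proposal C 9, Proposal D 8. Proposal D eliminated.
Round 2: Proposal A 23, Proposal B 25, Proposal C 9. Proposal C eliminated.
Round 3: Proposal A 23, Proposal B 34. Proposal B has a majority (≥29).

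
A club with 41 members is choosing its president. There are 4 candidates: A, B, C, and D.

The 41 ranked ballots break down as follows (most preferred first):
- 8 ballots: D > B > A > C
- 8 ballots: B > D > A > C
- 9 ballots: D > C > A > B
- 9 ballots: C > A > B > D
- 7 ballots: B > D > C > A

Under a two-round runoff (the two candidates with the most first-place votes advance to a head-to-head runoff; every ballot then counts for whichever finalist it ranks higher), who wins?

Round 1 first-place votes: A 0, B 15, C 9, D 17. D and B advance.
Runoff: D is ranked above B on 17 ballots, B above D on 24.

B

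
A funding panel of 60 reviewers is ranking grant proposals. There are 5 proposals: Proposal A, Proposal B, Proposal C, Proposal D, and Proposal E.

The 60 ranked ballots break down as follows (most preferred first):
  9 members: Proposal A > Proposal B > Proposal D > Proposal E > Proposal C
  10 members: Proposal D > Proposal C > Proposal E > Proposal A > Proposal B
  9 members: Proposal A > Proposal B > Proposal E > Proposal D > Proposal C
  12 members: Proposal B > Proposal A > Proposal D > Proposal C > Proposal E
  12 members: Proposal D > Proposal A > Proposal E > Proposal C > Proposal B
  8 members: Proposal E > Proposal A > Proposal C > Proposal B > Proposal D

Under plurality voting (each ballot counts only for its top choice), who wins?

Proposal D

First-place votes: Proposal A 18, Proposal B 12, Proposal C 0, Proposal D 22, Proposal E 8.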